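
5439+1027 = 6466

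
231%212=19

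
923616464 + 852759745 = 1776376209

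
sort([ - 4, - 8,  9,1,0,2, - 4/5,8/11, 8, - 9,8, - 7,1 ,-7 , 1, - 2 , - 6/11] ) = [-9 , - 8, -7, -7, - 4, - 2, - 4/5, - 6/11, 0, 8/11, 1,1,1,2,8,8  ,  9]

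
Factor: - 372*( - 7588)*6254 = 17653390944 = 2^5*3^1*7^1*31^1*53^1*59^1*271^1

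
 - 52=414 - 466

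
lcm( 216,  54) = 216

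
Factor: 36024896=2^6*41^1*13729^1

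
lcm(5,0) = 0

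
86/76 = 1 + 5/38 = 1.13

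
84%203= 84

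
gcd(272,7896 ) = 8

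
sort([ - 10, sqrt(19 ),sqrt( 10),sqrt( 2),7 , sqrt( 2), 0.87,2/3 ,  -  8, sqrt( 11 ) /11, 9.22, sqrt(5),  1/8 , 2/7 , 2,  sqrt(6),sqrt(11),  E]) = [ - 10, - 8,1/8,  2/7,sqrt(11) /11,  2/3 , 0.87, sqrt (2) , sqrt (2),  2, sqrt (5),sqrt( 6),E,sqrt ( 10 ), sqrt( 11),  sqrt(19), 7, 9.22] 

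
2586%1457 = 1129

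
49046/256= 191 + 75/128 =191.59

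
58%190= 58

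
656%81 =8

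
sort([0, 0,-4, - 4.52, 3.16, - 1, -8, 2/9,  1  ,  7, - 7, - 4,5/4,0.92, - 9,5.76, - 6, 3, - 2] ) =[ - 9, - 8,  -  7, - 6, - 4.52, - 4, - 4, - 2, - 1,0,  0, 2/9,0.92, 1, 5/4,3,3.16, 5.76,7] 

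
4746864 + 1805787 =6552651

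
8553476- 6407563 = 2145913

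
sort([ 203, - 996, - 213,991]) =[-996,  -  213,203, 991 ]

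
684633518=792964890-108331372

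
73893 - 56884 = 17009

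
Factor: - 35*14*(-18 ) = 8820 = 2^2 *3^2*5^1*7^2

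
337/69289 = 337/69289 = 0.00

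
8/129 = 8/129 = 0.06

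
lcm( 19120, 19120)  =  19120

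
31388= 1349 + 30039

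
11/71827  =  11/71827 = 0.00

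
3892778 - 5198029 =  - 1305251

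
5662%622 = 64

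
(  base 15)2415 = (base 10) 7670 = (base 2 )1110111110110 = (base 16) 1DF6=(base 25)C6K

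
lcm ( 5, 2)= 10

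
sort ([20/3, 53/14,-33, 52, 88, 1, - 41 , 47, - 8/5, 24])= [-41, - 33, - 8/5,1, 53/14,20/3, 24,  47 , 52, 88 ] 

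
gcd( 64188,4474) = 2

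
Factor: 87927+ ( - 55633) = 32294 = 2^1*67^1  *  241^1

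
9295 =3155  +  6140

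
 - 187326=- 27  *6938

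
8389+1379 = 9768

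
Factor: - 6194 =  - 2^1*19^1*163^1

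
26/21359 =2/1643 = 0.00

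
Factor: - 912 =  - 2^4*3^1*19^1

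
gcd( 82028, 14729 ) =1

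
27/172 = 27/172 = 0.16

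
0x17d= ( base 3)112010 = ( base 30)cl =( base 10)381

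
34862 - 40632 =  - 5770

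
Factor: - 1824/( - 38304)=3^(-1)*7^( - 1) = 1/21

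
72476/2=36238=36238.00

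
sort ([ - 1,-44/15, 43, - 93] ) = [-93,-44/15, - 1, 43 ]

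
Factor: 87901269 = 3^1*29300423^1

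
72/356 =18/89 = 0.20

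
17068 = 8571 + 8497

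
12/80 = 3/20 = 0.15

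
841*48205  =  40540405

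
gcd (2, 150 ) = 2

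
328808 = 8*41101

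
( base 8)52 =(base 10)42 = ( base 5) 132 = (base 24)1I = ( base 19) 24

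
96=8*12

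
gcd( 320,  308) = 4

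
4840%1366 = 742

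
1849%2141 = 1849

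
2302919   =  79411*29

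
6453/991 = 6453/991=6.51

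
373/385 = 373/385 = 0.97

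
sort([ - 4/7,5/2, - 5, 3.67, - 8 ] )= [-8, - 5, - 4/7, 5/2,3.67]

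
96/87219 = 32/29073 = 0.00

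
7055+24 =7079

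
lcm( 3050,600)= 36600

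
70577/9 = 70577/9 = 7841.89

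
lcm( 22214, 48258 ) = 1399482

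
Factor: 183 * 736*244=32863872 =2^7*3^1*23^1*61^2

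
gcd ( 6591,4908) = 3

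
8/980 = 2/245 = 0.01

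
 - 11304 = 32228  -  43532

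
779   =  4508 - 3729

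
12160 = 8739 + 3421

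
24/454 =12/227 = 0.05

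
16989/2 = 8494 + 1/2 = 8494.50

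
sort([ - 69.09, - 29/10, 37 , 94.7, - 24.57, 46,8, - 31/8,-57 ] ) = [ - 69.09,  -  57, - 24.57, - 31/8, - 29/10, 8, 37, 46, 94.7] 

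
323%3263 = 323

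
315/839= 315/839 = 0.38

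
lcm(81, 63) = 567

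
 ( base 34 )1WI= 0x8D6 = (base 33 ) 22I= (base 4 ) 203112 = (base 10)2262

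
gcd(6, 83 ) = 1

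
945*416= 393120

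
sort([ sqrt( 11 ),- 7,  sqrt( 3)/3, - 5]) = [ -7, - 5 , sqrt(3)/3,sqrt( 11) ]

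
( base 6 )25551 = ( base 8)7453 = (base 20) 9e3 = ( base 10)3883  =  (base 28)4qj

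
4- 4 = 0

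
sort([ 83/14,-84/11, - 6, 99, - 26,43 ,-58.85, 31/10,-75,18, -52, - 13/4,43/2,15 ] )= [ - 75, - 58.85, - 52,- 26, - 84/11,-6,-13/4,31/10,83/14,15,18,43/2 , 43,99] 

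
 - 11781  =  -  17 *693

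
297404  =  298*998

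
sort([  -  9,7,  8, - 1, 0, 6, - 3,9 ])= [ - 9, - 3, - 1,0,6,  7,  8,9 ] 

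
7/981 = 7/981 =0.01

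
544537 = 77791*7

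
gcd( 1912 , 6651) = 1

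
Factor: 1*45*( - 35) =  - 3^2*5^2*7^1= - 1575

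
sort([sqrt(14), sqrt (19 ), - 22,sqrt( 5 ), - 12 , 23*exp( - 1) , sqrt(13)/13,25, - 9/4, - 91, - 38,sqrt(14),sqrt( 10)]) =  [ - 91,  -  38,-22, - 12, - 9/4,sqrt( 13) /13, sqrt(5 ),sqrt(10),sqrt( 14 ),sqrt(14)  ,  sqrt(19 ),  23 * exp (-1 ),25 ] 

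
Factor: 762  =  2^1*3^1*127^1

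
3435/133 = 3435/133 = 25.83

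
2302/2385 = 2302/2385= 0.97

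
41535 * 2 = 83070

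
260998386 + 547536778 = 808535164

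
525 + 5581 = 6106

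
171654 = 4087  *42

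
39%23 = 16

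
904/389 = 2  +  126/389 = 2.32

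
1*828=828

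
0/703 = 0 = 0.00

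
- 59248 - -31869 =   -  27379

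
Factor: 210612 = 2^2*3^1*17551^1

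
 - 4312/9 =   -  480  +  8/9 = - 479.11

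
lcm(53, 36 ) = 1908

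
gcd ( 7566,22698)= 7566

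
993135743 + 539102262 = 1532238005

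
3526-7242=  - 3716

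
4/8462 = 2/4231= 0.00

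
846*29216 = 24716736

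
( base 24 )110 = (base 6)2440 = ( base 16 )258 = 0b1001011000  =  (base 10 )600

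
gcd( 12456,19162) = 2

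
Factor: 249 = 3^1*83^1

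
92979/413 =92979/413 = 225.13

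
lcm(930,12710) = 38130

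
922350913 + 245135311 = 1167486224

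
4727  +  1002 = 5729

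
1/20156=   1/20156 = 0.00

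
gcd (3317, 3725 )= 1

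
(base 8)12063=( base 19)E63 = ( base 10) 5171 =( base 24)8NB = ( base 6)35535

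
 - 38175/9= - 4242 + 1/3 = - 4241.67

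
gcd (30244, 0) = 30244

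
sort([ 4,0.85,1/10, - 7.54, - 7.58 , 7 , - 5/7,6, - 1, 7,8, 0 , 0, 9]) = [ - 7.58, -7.54,- 1, - 5/7 , 0,  0, 1/10, 0.85, 4, 6, 7, 7 , 8,9]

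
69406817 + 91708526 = 161115343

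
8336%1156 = 244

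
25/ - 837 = -25/837 = -  0.03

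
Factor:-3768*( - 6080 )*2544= 58281615360 = 2^13*3^2*5^1*19^1*53^1*157^1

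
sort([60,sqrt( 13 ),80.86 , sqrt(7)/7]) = [ sqrt( 7)/7,sqrt( 13 ) , 60, 80.86 ]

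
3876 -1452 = 2424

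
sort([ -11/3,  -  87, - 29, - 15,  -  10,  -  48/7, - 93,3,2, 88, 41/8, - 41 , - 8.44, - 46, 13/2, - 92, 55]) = [  -  93,  -  92,  -  87, - 46, - 41, - 29, - 15, - 10, - 8.44, - 48/7, - 11/3, 2,3, 41/8,13/2, 55,88]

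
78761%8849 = 7969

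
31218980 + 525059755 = 556278735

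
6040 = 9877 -3837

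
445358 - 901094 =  - 455736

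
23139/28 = 826 + 11/28 = 826.39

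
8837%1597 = 852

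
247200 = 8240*30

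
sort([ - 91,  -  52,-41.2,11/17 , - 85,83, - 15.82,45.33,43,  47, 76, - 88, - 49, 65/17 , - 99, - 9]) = [ - 99, - 91, - 88, - 85, - 52, - 49, - 41.2, - 15.82, - 9,11/17,65/17, 43  ,  45.33,47, 76,83] 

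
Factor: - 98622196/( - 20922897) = 2^2*3^( - 1)*43^( -1) * 223^1*241^( - 1)*673^( - 1)*110563^1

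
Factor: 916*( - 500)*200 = -91600000 = - 2^7*5^5 * 229^1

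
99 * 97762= 9678438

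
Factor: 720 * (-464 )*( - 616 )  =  2^11 * 3^2 * 5^1*7^1*11^1 *29^1 = 205793280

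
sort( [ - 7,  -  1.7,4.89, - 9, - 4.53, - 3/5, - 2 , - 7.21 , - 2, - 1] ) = [ - 9, - 7.21, - 7,-4.53,-2, - 2, - 1.7 , - 1 , - 3/5,4.89 ]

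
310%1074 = 310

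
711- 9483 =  - 8772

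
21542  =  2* 10771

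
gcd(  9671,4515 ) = 1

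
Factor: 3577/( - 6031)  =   - 7^2*37^(  -  1 )*73^1*163^ ( - 1)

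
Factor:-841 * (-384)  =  2^7*3^1*29^2 = 322944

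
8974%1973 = 1082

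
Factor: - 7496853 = -3^1*7^2*13^1 * 3923^1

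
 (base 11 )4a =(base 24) 26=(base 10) 54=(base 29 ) 1P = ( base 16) 36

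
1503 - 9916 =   -  8413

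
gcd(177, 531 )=177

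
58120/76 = 14530/19 = 764.74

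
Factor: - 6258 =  - 2^1*3^1*7^1*149^1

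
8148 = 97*84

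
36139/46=785 + 29/46 = 785.63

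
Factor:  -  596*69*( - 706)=2^3*3^1*23^1*149^1 *353^1 = 29033544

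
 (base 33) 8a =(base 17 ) G2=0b100010010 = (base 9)334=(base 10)274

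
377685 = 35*10791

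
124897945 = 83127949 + 41769996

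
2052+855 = 2907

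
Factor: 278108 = 2^2 *251^1*277^1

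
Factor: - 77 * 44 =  - 3388 = - 2^2*7^1*11^2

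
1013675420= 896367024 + 117308396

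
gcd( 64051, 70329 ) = 1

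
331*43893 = 14528583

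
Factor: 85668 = 2^2 * 3^1 *11^2*59^1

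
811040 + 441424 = 1252464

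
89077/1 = 89077  =  89077.00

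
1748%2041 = 1748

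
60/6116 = 15/1529 = 0.01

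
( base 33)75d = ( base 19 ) 12bb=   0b1111001111001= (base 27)AIP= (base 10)7801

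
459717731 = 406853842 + 52863889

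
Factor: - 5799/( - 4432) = 2^( - 4 )*3^1*277^( - 1 )*1933^1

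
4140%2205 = 1935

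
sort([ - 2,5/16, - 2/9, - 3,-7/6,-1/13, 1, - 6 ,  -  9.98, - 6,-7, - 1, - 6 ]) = [- 9.98, - 7, - 6, - 6, - 6, - 3, - 2, - 7/6,-1,-2/9, - 1/13, 5/16,  1 ]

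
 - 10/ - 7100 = 1/710= 0.00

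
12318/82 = 150 + 9/41 = 150.22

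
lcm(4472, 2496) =107328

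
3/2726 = 3/2726 = 0.00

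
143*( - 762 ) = - 108966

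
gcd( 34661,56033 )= 137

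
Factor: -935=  - 5^1*11^1*17^1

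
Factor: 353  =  353^1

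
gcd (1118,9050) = 2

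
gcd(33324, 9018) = 6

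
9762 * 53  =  517386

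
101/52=101/52 = 1.94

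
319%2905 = 319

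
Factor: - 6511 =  - 17^1  *  383^1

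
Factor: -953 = - 953^1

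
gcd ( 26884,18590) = 286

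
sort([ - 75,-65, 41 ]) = [ - 75,  -  65,41 ] 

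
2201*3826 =8421026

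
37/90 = 37/90 = 0.41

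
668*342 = 228456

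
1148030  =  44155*26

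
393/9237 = 131/3079 =0.04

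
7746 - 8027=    - 281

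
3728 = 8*466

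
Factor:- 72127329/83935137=- 11^( - 1)*13^ ( -1)*17^(  -  2)*53^1 *677^( - 1)*453631^1= -24042443/27978379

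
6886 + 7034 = 13920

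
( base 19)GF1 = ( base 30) 6M2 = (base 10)6062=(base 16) 17ae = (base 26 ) 8P4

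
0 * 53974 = 0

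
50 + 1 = 51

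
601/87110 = 601/87110 = 0.01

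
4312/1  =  4312 = 4312.00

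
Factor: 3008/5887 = 2^6*7^(  -  1 )*29^( - 2 )*47^1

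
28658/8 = 14329/4=3582.25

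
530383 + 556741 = 1087124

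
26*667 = 17342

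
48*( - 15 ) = -720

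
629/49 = 629/49 = 12.84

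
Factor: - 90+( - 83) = -173^1 =- 173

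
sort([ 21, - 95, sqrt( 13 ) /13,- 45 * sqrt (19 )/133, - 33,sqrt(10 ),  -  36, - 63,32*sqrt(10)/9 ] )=[ - 95, - 63, - 36, - 33, - 45 * sqrt( 19 ) /133,sqrt( 13 )/13, sqrt( 10 ), 32*sqrt( 10)/9, 21 ] 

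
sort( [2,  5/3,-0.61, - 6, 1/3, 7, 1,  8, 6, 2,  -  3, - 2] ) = [ - 6,  -  3, - 2,  -  0.61,1/3, 1, 5/3,2, 2, 6,  7,8]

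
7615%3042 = 1531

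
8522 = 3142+5380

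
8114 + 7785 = 15899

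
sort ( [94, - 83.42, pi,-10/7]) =[ - 83.42, - 10/7,pi,94]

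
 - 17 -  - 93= 76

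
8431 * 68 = 573308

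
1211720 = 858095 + 353625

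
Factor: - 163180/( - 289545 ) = 2^2 * 3^(-1 ) * 41^1 * 97^( - 1) = 164/291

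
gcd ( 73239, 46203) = 3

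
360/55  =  72/11 = 6.55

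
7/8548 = 7/8548  =  0.00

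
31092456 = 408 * 76207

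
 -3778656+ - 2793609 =-6572265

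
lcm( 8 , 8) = 8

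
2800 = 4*700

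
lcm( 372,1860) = 1860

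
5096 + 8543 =13639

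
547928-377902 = 170026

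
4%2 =0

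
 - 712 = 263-975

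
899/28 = 32  +  3/28 = 32.11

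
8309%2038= 157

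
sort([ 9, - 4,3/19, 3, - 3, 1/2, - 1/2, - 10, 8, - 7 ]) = [ - 10, - 7, - 4, - 3, - 1/2,  3/19,1/2, 3,  8 , 9]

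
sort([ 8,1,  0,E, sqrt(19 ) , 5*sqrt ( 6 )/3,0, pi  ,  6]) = [ 0, 0,  1 , E,pi, 5*sqrt( 6 )/3,sqrt( 19),6, 8]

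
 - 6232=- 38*164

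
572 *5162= 2952664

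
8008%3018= 1972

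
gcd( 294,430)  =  2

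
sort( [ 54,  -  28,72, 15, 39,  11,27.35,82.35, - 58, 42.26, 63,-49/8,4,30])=[  -  58, - 28, - 49/8, 4,11,15, 27.35, 30,39,42.26,54,63,  72,82.35 ] 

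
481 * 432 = 207792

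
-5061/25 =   -  5061/25 = - 202.44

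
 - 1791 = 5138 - 6929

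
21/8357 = 21/8357  =  0.00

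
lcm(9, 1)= 9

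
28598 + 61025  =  89623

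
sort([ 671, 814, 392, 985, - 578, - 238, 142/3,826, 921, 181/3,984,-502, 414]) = [ - 578, - 502,- 238, 142/3, 181/3,  392,414,671, 814, 826, 921, 984, 985]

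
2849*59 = 168091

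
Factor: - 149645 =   -  5^1 *173^2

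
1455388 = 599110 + 856278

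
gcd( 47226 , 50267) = 1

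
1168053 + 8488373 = 9656426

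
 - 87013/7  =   - 12431 + 4/7=- 12430.43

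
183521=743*247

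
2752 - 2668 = 84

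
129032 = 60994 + 68038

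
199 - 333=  - 134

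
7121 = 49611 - 42490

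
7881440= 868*9080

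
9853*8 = 78824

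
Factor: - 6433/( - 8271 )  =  7/9= 3^( - 2 ) *7^1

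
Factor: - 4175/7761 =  - 3^( - 1 )*5^2*13^(  -  1)* 167^1*199^(  -  1) 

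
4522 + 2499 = 7021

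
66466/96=692 + 17/48 = 692.35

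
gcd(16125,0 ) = 16125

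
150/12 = 12+1/2 = 12.50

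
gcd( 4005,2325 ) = 15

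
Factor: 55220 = 2^2 *5^1 * 11^1 * 251^1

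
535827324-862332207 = - 326504883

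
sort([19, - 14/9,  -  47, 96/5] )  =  [ - 47, - 14/9,19,96/5] 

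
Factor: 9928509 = 3^1*383^1*8641^1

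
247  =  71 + 176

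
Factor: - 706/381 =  - 2^1*3^( - 1)*127^ (  -  1)*353^1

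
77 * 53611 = 4128047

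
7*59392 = 415744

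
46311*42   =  1945062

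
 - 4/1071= - 4/1071=- 0.00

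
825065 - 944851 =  - 119786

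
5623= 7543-1920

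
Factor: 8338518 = 2^1*3^3* 154417^1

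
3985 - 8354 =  - 4369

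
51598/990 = 52 + 59/495=52.12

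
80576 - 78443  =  2133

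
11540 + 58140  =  69680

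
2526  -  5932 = - 3406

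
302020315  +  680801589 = 982821904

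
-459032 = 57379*(-8 ) 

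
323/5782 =323/5782 = 0.06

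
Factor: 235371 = 3^1* 67^1*1171^1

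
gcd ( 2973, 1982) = 991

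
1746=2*873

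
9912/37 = 267 + 33/37 = 267.89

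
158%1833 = 158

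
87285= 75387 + 11898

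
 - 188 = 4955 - 5143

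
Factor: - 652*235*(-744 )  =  2^5*3^1*5^1*31^1*47^1  *163^1=113995680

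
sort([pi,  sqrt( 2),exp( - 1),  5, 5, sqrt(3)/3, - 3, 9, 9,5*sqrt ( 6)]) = [ - 3,exp(-1 ),sqrt( 3 ) /3,sqrt( 2),pi,  5, 5,  9,9,5*sqrt( 6 )]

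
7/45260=7/45260 = 0.00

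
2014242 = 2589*778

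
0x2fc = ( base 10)764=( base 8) 1374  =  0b1011111100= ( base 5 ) 11024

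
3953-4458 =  - 505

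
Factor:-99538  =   - 2^1*157^1*317^1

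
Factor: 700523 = 700523^1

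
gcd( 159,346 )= 1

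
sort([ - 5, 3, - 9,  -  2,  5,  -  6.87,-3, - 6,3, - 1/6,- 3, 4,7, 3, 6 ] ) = [ - 9,  -  6.87 ,-6,-5, - 3, - 3, - 2, - 1/6, 3,  3, 3,  4,5 , 6, 7]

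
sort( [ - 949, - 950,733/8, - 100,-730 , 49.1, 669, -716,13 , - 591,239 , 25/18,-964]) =[ - 964, - 950, - 949, - 730, -716, - 591, - 100,25/18, 13, 49.1,733/8,239,669]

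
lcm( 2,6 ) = 6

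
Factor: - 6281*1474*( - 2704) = 25034156576 = 2^5*11^2*13^2*67^1 * 571^1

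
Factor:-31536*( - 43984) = 1387079424 = 2^8*3^3*73^1*2749^1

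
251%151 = 100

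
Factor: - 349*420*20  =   - 2^4*3^1*5^2*7^1 * 349^1 = - 2931600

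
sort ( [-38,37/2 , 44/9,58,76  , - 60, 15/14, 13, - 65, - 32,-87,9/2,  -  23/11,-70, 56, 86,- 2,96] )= [ - 87 , -70 , -65, - 60, -38,-32, - 23/11,- 2, 15/14,  9/2,44/9 , 13,37/2,56,58,76,86, 96] 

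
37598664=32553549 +5045115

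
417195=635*657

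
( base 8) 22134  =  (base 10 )9308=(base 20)1358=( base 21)1025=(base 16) 245c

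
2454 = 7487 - 5033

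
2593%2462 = 131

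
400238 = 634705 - 234467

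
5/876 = 5/876 = 0.01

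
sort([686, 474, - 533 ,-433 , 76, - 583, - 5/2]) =[ - 583, - 533, - 433, - 5/2,76,474,686] 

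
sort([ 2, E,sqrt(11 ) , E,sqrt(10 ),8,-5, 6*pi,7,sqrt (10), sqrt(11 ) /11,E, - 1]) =[ - 5, - 1,sqrt( 11)/11 , 2,E, E, E, sqrt( 10 ), sqrt(10 ),sqrt( 11 ),7 , 8, 6*pi ]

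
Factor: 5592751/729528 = 2^( - 3)*3^(  -  1) * 113^(-1) * 137^1*269^ ( - 1 )  *40823^1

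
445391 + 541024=986415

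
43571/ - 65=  - 43571/65 = -670.32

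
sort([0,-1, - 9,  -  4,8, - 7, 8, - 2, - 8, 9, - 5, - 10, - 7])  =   [ - 10, - 9, - 8,  -  7,-7, - 5, - 4, - 2, - 1,0,8, 8,9]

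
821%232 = 125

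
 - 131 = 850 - 981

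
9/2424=3/808 = 0.00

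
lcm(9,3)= 9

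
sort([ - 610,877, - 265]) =[- 610, - 265,877] 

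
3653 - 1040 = 2613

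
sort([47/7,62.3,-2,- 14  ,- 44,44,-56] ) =[ - 56, - 44, - 14, - 2, 47/7, 44 , 62.3]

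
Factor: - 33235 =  -5^1 * 17^2 * 23^1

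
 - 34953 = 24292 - 59245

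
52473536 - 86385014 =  - 33911478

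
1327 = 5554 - 4227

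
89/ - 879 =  - 89/879 = -0.10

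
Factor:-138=-2^1 * 3^1*23^1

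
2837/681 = 2837/681 = 4.17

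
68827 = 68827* 1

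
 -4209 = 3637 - 7846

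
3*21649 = 64947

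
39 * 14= 546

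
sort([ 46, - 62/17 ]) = [ - 62/17,46 ]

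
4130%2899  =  1231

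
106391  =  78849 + 27542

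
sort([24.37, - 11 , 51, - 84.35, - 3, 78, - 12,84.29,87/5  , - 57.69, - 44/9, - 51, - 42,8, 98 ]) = [ - 84.35, - 57.69, - 51, - 42, - 12, - 11,- 44/9, - 3, 8,87/5,24.37,51, 78,84.29,98 ] 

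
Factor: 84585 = 3^1*5^1 * 5639^1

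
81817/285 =81817/285 = 287.08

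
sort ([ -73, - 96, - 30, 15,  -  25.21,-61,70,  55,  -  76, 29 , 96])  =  [ - 96, - 76, - 73, - 61, - 30,-25.21,  15,29,55,70 , 96 ]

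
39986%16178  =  7630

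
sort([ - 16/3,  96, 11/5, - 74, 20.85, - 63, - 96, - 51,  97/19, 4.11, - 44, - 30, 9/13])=[ - 96, - 74, - 63, - 51, - 44, - 30, - 16/3,9/13, 11/5,4.11,97/19, 20.85, 96 ] 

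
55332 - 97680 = -42348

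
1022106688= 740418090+281688598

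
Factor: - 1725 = - 3^1*5^2 * 23^1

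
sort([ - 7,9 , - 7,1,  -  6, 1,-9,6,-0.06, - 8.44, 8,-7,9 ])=[  -  9,-8.44, -7, - 7 ,  -  7,-6, - 0.06,  1, 1, 6,  8,9,9]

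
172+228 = 400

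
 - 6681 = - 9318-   -  2637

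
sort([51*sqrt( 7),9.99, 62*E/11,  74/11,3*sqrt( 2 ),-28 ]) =[  -  28,3*sqrt ( 2),74/11,9.99, 62*E/11, 51*sqrt(7) ]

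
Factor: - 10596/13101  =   - 2^2 *11^( - 1)*397^( - 1 ) * 883^1 = -3532/4367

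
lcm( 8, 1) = 8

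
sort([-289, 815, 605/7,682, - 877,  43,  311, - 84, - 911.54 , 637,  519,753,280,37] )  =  [ - 911.54,  -  877, - 289, - 84,37,43,605/7,280, 311,519,637,682,753,815]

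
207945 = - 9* ( - 23105)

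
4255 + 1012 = 5267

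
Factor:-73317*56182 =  - 2^1*3^1*7^1*4013^1 * 24439^1 = - 4119095694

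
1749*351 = 613899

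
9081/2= 9081/2  =  4540.50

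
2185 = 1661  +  524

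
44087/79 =44087/79 = 558.06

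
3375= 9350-5975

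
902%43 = 42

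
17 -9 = 8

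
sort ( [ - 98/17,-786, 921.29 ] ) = [ - 786, - 98/17,921.29 ] 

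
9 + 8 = 17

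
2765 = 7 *395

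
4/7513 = 4/7513 = 0.00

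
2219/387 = 2219/387=5.73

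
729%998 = 729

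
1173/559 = 2+55/559 = 2.10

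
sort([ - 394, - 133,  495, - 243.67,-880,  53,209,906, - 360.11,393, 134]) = [ - 880, - 394,-360.11,-243.67, - 133,53,134,209, 393,495,906]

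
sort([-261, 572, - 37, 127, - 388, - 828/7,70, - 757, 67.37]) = [ - 757,  -  388, - 261, - 828/7,-37, 67.37,70,127,572] 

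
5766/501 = 1922/167 = 11.51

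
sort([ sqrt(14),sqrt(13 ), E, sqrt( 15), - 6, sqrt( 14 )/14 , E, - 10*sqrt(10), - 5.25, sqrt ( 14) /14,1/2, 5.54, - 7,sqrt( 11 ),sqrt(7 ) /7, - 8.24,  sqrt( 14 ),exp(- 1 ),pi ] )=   [ - 10*sqrt( 10), - 8.24,  -  7,  -  6, - 5.25,sqrt (14 ) /14, sqrt( 14 )/14,exp(  -  1),sqrt( 7 )/7,1/2, E,E, pi , sqrt( 11 ), sqrt( 13), sqrt( 14 ),sqrt( 14), sqrt(15 ),5.54 ] 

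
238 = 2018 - 1780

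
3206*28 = 89768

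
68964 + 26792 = 95756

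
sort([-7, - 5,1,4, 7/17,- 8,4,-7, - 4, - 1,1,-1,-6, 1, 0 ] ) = [-8,-7, - 7, - 6 ,-5 ,-4, - 1, - 1,  0,7/17, 1, 1,1, 4, 4]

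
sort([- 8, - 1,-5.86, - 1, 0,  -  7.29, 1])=[-8, - 7.29 ,-5.86,  -  1,-1,0, 1 ] 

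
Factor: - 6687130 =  - 2^1*5^1*668713^1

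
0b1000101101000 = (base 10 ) 4456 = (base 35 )3mb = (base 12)26b4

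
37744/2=18872  =  18872.00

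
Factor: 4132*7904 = 32659328  =  2^7*13^1*19^1*1033^1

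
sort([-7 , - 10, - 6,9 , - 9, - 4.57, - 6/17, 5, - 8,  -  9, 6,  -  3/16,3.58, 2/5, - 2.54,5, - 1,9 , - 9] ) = [ - 10, - 9, - 9,- 9 , - 8, - 7,- 6, - 4.57,-2.54, - 1, - 6/17,  -  3/16,2/5,  3.58,5,5, 6, 9,  9]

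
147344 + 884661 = 1032005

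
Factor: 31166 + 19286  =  2^2*12613^1 = 50452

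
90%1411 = 90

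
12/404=3/101 = 0.03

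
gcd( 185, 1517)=37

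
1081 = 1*1081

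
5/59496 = 5/59496= 0.00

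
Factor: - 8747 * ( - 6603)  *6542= 377842637022 = 2^1*3^1*31^1 * 71^1*3271^1*8747^1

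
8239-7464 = 775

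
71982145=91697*785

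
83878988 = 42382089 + 41496899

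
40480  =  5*8096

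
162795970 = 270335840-107539870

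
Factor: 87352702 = 2^1 * 827^1*52813^1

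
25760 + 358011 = 383771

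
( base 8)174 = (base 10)124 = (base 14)8C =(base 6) 324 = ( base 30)44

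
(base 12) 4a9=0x2C1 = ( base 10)705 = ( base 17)278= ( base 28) P5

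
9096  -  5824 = 3272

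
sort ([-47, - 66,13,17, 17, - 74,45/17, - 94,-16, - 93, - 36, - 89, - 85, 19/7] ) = [ - 94, - 93, - 89,-85, - 74, - 66, - 47, - 36, - 16,  45/17,19/7,13, 17 , 17 ]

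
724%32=20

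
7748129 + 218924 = 7967053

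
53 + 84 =137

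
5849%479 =101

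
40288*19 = 765472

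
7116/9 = 2372/3 = 790.67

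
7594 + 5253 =12847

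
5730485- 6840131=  - 1109646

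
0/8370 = 0 = 0.00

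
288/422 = 144/211= 0.68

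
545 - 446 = 99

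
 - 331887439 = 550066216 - 881953655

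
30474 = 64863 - 34389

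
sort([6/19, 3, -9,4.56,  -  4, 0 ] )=[-9, - 4, 0,  6/19,3,4.56 ]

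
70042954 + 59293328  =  129336282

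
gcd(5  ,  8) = 1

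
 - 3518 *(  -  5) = 17590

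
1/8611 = 1/8611 = 0.00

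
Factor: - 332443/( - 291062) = 2^( - 1)*19^1*17497^1*145531^( - 1) 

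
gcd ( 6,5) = 1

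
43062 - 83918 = - 40856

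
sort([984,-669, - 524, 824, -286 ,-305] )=[ - 669, - 524, - 305,-286 , 824, 984]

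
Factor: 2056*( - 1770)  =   - 2^4*3^1*5^1*59^1 * 257^1  =  - 3639120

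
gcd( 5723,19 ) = 1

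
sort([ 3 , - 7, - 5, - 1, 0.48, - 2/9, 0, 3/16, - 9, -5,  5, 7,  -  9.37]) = [-9.37,- 9, - 7 ,  -  5,-5, - 1, - 2/9, 0,  3/16 , 0.48, 3,  5,7] 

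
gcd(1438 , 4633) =1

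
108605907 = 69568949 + 39036958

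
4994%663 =353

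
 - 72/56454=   -  1 + 9397/9409 = - 0.00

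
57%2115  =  57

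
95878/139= 95878/139 = 689.77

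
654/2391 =218/797=0.27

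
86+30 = 116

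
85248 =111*768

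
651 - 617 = 34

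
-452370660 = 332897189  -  785267849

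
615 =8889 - 8274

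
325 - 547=-222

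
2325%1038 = 249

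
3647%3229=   418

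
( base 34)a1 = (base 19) HI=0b101010101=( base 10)341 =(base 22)FB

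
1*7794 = 7794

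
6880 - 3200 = 3680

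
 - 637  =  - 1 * 637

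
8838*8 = 70704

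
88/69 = 88/69 = 1.28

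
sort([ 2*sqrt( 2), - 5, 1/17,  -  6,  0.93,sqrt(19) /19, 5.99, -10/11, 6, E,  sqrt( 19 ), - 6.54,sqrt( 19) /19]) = [ - 6.54, -6, - 5, - 10/11, 1/17, sqrt( 19 ) /19, sqrt ( 19)/19, 0.93, E,  2 * sqrt( 2), sqrt(19 ), 5.99, 6]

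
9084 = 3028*3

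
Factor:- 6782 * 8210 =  - 55680220=- 2^2*5^1*821^1*3391^1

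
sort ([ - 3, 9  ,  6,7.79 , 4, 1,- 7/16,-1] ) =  [ -3,  -  1,-7/16, 1,4,6, 7.79, 9]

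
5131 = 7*733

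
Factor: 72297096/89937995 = 2^3*3^1*5^(  -  1)*7^( - 1)*23^1*181^( -1) * 14197^(  -  1)*130973^1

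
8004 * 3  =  24012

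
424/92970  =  212/46485 = 0.00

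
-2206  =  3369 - 5575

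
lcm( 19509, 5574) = 39018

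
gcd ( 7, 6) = 1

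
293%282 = 11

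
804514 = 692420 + 112094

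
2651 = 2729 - 78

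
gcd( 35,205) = 5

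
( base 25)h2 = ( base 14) 227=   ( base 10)427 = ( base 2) 110101011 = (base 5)3202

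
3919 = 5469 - 1550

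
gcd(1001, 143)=143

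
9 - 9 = 0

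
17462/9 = 1940 + 2/9 = 1940.22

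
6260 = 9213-2953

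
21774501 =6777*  3213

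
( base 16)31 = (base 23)23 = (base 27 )1M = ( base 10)49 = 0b110001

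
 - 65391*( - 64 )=4185024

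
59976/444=135 + 3/37 = 135.08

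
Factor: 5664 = 2^5 * 3^1 * 59^1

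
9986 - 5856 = 4130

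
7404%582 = 420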